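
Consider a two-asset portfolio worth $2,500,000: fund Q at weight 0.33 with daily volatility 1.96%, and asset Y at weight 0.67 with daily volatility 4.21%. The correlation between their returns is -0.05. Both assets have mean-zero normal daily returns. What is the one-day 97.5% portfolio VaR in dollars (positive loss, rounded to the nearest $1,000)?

σ_p² = 0.33²·1.96² + 0.67²·4.21² + 2·-0.05·0.33·0.67·1.96·4.21 = 8.1923 (%²).
σ_p = √8.1923 = 2.862%.
At 97.5%, z = 1.960.
VaR = 1.960 × 2.862% = 5.610%; on $2,500,000 that is $140,250.

$140,000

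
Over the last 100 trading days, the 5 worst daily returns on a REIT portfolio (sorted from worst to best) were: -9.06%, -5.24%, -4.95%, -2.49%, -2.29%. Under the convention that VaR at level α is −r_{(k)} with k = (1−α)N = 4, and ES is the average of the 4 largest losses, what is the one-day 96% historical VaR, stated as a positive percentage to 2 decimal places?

k = 4; the 4th lowest return is -2.49%, so VaR = 2.49%.

2.49%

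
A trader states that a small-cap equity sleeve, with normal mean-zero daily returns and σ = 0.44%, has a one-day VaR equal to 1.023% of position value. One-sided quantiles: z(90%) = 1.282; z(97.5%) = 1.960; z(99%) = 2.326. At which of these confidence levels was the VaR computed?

99%

Implied z = VaR/σ = 1.023 / 0.44 = 2.325.
This matches z(99%) = 2.326.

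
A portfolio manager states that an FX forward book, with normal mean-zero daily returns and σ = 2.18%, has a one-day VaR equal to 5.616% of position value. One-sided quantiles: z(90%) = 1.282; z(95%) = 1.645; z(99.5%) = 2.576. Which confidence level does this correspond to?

Implied z = VaR/σ = 5.616 / 2.18 = 2.576.
This matches z(99.5%) = 2.576.

99.5%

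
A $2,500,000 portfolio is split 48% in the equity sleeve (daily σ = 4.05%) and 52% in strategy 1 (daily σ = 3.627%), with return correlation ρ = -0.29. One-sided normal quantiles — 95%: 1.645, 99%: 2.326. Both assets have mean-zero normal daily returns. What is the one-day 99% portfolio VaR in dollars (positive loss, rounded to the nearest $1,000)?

σ_p² = 0.48²·4.05² + 0.52²·3.627² + 2·-0.29·0.48·0.52·4.05·3.627 = 5.2097 (%²).
σ_p = √5.2097 = 2.282%.
VaR = 2.326 × 2.282% = 5.308%; on $2,500,000 that is $132,700.

$133,000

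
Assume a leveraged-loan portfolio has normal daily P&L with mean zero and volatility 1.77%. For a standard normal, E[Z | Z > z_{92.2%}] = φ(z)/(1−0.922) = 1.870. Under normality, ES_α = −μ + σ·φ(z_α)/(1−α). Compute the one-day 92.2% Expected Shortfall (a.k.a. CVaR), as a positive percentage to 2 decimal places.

3.31%

ES = 1.77% × 1.870 = 3.310%.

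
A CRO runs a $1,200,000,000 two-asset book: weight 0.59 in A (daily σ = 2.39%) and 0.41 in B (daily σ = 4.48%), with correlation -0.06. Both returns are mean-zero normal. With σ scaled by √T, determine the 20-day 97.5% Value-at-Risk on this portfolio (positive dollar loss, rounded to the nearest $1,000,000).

$236,000,000

σ_p = √(0.59²·2.39² + 0.41²·4.48² + 2·-0.06·0.59·0.41·2.39·4.48) = 2.248%.
σ_{20d} = 2.248% × √20 = 10.053%.
z(97.5%) = 1.960.
VaR = 1.960 × 10.053% = 19.704%; on $1,200,000,000 that is $236,448,000.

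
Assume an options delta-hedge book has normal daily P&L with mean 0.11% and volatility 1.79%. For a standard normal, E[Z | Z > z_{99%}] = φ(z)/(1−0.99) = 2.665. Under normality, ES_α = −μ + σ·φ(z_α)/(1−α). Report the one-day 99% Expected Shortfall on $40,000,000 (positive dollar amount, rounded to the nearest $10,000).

$1,860,000

ES = −(0.11%) + 1.79% × 2.665 = 4.660%.
On $40,000,000: 0.04660 × $40,000,000 = $1,864,000.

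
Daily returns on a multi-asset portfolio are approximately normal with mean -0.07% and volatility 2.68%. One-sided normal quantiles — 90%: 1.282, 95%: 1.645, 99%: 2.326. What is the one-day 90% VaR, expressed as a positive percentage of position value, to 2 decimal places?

VaR = −μ + z·σ = −(-0.07%) + 1.282 × 2.68% = 3.506%.

3.51%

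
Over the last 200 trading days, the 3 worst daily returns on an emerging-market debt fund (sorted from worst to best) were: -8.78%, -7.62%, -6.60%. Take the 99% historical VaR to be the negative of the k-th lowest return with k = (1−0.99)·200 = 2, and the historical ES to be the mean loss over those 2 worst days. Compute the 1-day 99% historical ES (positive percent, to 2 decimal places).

The 2 worst returns sum to -16.40%.
ES = −(-16.40%) / 2 = 8.2% ≈ 8.20%.

8.20%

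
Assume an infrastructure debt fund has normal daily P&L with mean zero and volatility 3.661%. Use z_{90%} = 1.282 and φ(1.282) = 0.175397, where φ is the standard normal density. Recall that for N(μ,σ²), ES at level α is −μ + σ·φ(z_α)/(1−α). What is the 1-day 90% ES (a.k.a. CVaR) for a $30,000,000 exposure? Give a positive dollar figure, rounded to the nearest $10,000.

$1,930,000

Tail multiplier: φ(z)/(1−α) = 0.175397 / 0.1 = 1.754.
ES = 3.661% × 1.754 = 6.421%.
On $30,000,000: 0.06421 × $30,000,000 = $1,926,300.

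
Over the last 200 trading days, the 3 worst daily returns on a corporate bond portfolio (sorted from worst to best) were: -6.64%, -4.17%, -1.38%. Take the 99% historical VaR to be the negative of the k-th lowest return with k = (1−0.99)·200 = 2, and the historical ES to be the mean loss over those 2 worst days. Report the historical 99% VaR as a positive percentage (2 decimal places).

k = 2; the 2nd lowest return is -4.17%, so VaR = 4.17%.

4.17%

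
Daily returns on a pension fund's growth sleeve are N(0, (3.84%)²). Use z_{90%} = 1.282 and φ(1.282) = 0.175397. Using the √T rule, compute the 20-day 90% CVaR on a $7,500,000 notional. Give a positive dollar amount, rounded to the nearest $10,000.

σ_{20d} = 3.84% × √20 = 17.173%.
ES multiplier = φ(z)/(1−α) = 0.175397/0.1 = 1.754.
ES = 17.173% × 1.754 = 30.121%; on $7,500,000: $2,259,075.

$2,260,000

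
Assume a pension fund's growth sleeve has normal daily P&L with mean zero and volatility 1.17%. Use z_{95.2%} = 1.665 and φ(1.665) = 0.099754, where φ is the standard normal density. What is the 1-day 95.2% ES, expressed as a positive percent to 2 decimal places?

2.43%

Tail multiplier: φ(z)/(1−α) = 0.099754 / 0.048 = 2.078.
ES = 1.17% × 2.078 = 2.431%.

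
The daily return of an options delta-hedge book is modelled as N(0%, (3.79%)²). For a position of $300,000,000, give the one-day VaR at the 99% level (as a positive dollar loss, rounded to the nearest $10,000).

At 99% one-sided, z = 2.326.
VaR = z·σ = 2.326 × 3.79% = 8.816%.
On $300,000,000: 0.08816 × $300,000,000 = $26,448,000.

$26,450,000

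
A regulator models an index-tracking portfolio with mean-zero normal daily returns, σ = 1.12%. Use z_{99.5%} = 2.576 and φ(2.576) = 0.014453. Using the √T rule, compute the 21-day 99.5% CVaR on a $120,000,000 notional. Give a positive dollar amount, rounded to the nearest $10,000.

$17,800,000

σ_{21d} = 1.12% × √21 = 5.132%.
ES multiplier = φ(z)/(1−α) = 0.014453/0.005 = 2.891.
ES = 5.132% × 2.891 = 14.837%; on $120,000,000: $17,804,400.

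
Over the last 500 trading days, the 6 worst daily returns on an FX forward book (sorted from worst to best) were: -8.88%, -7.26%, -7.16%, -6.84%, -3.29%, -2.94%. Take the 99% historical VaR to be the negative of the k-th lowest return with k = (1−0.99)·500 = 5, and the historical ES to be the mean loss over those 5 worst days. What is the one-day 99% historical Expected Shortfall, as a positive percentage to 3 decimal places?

The 5 worst returns sum to -33.43%.
ES = −(-33.43%) / 5 = 6.686%.

6.686%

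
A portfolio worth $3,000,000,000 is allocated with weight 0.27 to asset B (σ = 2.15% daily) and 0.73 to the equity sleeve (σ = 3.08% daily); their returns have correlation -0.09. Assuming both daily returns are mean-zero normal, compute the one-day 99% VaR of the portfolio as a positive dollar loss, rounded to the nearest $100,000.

σ_p² = 0.27²·2.15² + 0.73²·3.08² + 2·-0.09·0.27·0.73·2.15·3.08 = 5.1573 (%²).
σ_p = √5.1573 = 2.271%.
At 99%, z = 2.326.
VaR = 2.326 × 2.271% = 5.282%; on $3,000,000,000 that is $158,460,000.

$158,500,000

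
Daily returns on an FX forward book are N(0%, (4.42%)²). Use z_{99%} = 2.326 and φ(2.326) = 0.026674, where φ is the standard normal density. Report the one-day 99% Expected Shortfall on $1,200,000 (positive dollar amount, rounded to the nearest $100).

$141,500

Tail multiplier: φ(z)/(1−α) = 0.026674 / 0.01 = 2.667.
ES = 4.42% × 2.667 = 11.788%.
On $1,200,000: 0.11788 × $1,200,000 = $141,456.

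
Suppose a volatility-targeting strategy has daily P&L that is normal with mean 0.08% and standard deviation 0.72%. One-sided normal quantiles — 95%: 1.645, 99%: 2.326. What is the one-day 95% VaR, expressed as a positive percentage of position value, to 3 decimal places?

1.104%

VaR = −μ + z·σ = −(0.08%) + 1.645 × 0.72% = 1.104%.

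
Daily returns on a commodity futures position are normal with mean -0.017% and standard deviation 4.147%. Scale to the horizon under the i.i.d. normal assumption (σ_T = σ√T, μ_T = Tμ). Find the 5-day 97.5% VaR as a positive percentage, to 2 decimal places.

At 97.5%, z = 1.960.
σ_{5d} = 4.147% × √5 = 9.273%; μ_{5d} = 5 × -0.017% = -0.085%.
VaR = −(-0.085%) + 1.960 × 9.273% = 18.260%.

18.26%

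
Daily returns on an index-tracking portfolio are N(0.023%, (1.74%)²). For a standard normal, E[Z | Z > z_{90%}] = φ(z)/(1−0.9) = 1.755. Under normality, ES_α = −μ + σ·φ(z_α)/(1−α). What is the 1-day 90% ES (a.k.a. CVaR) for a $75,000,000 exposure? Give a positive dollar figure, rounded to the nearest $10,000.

ES = −(0.023%) + 1.74% × 1.755 = 3.031%.
On $75,000,000: 0.03031 × $75,000,000 = $2,273,250.

$2,270,000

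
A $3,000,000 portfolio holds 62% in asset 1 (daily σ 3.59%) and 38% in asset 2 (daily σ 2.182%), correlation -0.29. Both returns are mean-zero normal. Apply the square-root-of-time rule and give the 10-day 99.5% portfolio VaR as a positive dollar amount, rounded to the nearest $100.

σ_p = √(0.62²·3.59² + 0.38²·2.182² + 2·-0.29·0.62·0.38·3.59·2.182) = 2.138%.
σ_{10d} = 2.138% × √10 = 6.761%.
z(99.5%) = 2.576.
VaR = 2.576 × 6.761% = 17.416%; on $3,000,000 that is $522,480.

$522,500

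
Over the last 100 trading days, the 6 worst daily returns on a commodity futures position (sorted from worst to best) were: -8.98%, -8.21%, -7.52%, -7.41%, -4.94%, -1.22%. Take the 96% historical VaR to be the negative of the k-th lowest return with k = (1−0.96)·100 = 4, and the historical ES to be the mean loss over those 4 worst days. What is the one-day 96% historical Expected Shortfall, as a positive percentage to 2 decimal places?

8.03%

The 4 worst returns sum to -32.12%.
ES = −(-32.12%) / 4 = 8.03%.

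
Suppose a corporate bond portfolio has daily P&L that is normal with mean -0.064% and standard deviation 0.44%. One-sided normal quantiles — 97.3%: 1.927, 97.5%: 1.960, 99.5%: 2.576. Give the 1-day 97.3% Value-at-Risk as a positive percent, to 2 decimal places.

0.91%

VaR = −μ + z·σ = −(-0.064%) + 1.927 × 0.44% = 0.912%.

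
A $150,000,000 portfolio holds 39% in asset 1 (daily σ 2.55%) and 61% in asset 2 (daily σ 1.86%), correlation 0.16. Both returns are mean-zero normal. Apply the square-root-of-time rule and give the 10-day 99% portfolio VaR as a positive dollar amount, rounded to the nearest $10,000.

σ_p = √(0.39²·2.55² + 0.61²·1.86² + 2·0.16·0.39·0.61·2.55·1.86) = 1.624%.
σ_{10d} = 1.624% × √10 = 5.136%.
z(99%) = 2.326.
VaR = 2.326 × 5.136% = 11.946%; on $150,000,000 that is $17,919,000.

$17,920,000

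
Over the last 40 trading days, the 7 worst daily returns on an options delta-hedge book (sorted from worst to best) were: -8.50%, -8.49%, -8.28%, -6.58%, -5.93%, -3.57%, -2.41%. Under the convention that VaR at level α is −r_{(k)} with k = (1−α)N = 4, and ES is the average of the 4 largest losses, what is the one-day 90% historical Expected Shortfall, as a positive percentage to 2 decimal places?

The 4 worst returns sum to -31.85%.
ES = −(-31.85%) / 4 = 7.9625% ≈ 7.96%.

7.96%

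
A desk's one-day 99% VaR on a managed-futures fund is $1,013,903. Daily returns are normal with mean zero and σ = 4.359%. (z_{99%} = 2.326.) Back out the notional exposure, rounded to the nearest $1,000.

$10,000,000

VaR as a fraction of value: z·σ = 2.326 × 4.359% = 10.139%.
Position = $1,013,903 / 0.10139 = $9,999,996.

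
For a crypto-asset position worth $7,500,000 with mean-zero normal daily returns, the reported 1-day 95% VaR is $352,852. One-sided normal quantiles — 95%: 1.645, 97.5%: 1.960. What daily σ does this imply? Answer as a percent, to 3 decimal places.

VaR as a fraction: $352,852 / $7,500,000 = 4.705%.
σ = VaR / z = 4.705% / 1.645 = 2.860%.

2.860%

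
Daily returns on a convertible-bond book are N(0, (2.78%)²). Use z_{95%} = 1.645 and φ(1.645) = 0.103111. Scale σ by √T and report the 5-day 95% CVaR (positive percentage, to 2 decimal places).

12.82%

σ_{5d} = 2.78% × √5 = 6.216%.
ES multiplier = φ(z)/(1−α) = 0.103111/0.05 = 2.062.
ES = 6.216% × 2.062 = 12.817%.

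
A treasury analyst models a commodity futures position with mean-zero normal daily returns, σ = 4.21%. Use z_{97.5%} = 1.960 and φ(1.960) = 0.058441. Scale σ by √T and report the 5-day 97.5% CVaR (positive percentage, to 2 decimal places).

σ_{5d} = 4.21% × √5 = 9.414%.
ES multiplier = φ(z)/(1−α) = 0.058441/0.025 = 2.338.
ES = 9.414% × 2.338 = 22.010%.

22.01%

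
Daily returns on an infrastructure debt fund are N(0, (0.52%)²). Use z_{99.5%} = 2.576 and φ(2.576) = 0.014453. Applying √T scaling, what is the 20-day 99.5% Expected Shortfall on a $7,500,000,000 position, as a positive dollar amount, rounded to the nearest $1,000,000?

$504,000,000

σ_{20d} = 0.52% × √20 = 2.326%.
ES multiplier = φ(z)/(1−α) = 0.014453/0.005 = 2.891.
ES = 2.326% × 2.891 = 6.724%; on $7,500,000,000: $504,300,000.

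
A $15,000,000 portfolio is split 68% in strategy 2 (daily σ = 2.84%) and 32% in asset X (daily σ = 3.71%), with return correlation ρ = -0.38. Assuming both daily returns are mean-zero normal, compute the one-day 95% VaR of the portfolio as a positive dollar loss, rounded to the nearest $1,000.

σ_p² = 0.68²·2.84² + 0.32²·3.71² + 2·-0.38·0.68·0.32·2.84·3.71 = 3.3965 (%²).
σ_p = √3.3965 = 1.843%.
At 95%, z = 1.645.
VaR = 1.645 × 1.843% = 3.032%; on $15,000,000 that is $454,800.

$455,000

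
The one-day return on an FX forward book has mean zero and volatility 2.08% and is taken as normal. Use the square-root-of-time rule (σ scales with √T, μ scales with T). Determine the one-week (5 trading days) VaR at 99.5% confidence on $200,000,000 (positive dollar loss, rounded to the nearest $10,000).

$23,960,000

At 99.5%, z = 2.576.
σ_{5d} = 2.08% × √5 = 4.651%.
VaR = 2.576 × 4.651% = 11.981%.
On $200,000,000: 0.11981 × $200,000,000 = $23,962,000.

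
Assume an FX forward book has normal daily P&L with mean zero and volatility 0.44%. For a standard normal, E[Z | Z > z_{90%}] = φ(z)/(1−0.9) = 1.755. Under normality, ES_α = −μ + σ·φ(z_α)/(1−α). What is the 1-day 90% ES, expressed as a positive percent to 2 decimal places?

0.77%

ES = 0.44% × 1.755 = 0.772%.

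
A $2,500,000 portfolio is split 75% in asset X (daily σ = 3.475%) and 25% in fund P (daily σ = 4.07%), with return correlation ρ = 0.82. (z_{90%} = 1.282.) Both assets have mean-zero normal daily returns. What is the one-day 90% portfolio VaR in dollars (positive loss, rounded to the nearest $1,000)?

$112,000

σ_p² = 0.75²·3.475² + 0.25²·4.07² + 2·0.82·0.75·0.25·3.475·4.07 = 12.1769 (%²).
σ_p = √12.1769 = 3.490%.
VaR = 1.282 × 3.490% = 4.474%; on $2,500,000 that is $111,850.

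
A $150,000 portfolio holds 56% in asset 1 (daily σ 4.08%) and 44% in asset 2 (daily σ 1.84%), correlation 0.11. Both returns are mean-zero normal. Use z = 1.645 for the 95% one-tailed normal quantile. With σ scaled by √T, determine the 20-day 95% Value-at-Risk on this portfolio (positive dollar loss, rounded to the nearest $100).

$27,700

σ_p = √(0.56²·4.08² + 0.44²·1.84² + 2·0.11·0.56·0.44·4.08·1.84) = 2.507%.
σ_{20d} = 2.507% × √20 = 11.212%.
VaR = 1.645 × 11.212% = 18.444%; on $150,000 that is $27,666.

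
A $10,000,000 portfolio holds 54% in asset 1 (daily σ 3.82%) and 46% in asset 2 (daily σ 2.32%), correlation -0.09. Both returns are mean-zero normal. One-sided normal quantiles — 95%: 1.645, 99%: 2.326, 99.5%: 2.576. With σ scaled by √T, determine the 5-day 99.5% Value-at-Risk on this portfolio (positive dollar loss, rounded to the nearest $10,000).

σ_p = √(0.54²·3.82² + 0.46²·2.32² + 2·-0.09·0.54·0.46·3.82·2.32) = 2.236%.
σ_{5d} = 2.236% × √5 = 5.000%.
VaR = 2.576 × 5.000% = 12.880%; on $10,000,000 that is $1,288,000.

$1,290,000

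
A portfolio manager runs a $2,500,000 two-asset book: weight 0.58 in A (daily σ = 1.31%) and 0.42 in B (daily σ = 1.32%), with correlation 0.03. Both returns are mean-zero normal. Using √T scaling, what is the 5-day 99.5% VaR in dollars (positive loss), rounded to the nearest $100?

$137,400

σ_p = √(0.58²·1.31² + 0.42²·1.32² + 2·0.03·0.58·0.42·1.31·1.32) = 0.954%.
σ_{5d} = 0.954% × √5 = 2.133%.
z(99.5%) = 2.576.
VaR = 2.576 × 2.133% = 5.495%; on $2,500,000 that is $137,375.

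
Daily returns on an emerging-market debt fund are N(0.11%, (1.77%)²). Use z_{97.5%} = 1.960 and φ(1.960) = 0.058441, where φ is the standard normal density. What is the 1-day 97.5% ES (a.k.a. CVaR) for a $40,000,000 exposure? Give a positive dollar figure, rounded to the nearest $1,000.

$1,611,000

Tail multiplier: φ(z)/(1−α) = 0.058441 / 0.025 = 2.338.
ES = −(0.11%) + 1.77% × 2.338 = 4.028%.
On $40,000,000: 0.04028 × $40,000,000 = $1,611,200.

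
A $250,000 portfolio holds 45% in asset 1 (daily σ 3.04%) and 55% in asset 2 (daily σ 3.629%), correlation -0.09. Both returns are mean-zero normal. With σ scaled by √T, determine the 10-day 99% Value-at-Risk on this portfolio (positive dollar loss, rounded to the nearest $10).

σ_p = √(0.45²·3.04² + 0.55²·3.629² + 2·-0.09·0.45·0.55·3.04·3.629) = 2.316%.
σ_{10d} = 2.316% × √10 = 7.324%.
z(99%) = 2.326.
VaR = 2.326 × 7.324% = 17.036%; on $250,000 that is $42,590.

$42,590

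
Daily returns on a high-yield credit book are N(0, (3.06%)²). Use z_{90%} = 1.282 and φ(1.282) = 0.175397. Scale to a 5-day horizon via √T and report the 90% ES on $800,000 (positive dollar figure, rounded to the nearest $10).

σ_{5d} = 3.06% × √5 = 6.842%.
ES multiplier = φ(z)/(1−α) = 0.175397/0.1 = 1.754.
ES = 6.842% × 1.754 = 12.001%; on $800,000: $96,008.

$96,010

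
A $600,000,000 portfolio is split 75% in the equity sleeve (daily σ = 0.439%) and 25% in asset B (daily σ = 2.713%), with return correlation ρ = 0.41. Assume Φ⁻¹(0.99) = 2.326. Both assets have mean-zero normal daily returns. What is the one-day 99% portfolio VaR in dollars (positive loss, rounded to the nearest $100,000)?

σ_p² = 0.75²·0.439² + 0.25²·2.713² + 2·0.41·0.75·0.25·0.439·2.713 = 0.7515 (%²).
σ_p = √0.7515 = 0.867%.
VaR = 2.326 × 0.867% = 2.017%; on $600,000,000 that is $12,102,000.

$12,100,000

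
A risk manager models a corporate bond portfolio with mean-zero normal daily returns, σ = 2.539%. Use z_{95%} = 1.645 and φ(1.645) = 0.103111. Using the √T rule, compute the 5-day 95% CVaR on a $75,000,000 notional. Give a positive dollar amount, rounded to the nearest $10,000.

σ_{5d} = 2.539% × √5 = 5.677%.
ES multiplier = φ(z)/(1−α) = 0.103111/0.05 = 2.062.
ES = 5.677% × 2.062 = 11.706%; on $75,000,000: $8,779,500.

$8,780,000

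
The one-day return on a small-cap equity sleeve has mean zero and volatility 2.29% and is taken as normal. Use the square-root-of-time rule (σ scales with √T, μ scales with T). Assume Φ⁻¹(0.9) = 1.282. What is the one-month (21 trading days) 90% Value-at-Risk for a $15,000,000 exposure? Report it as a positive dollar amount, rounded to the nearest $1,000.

$2,018,000

σ_{21d} = 2.29% × √21 = 10.494%.
VaR = 1.282 × 10.494% = 13.453%.
On $15,000,000: 0.13453 × $15,000,000 = $2,017,950.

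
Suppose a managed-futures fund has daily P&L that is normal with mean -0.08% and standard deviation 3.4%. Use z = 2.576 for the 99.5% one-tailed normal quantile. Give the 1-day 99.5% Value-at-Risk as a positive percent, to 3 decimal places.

VaR = −μ + z·σ = −(-0.08%) + 2.576 × 3.4% = 8.838%.

8.838%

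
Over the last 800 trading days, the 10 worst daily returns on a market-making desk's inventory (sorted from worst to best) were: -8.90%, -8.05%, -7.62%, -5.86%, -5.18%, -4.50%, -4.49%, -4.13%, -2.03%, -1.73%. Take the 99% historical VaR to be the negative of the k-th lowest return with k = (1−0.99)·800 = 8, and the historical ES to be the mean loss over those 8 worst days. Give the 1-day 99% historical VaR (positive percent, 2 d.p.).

4.13%

k = 8; the 8th lowest return is -4.13%, so VaR = 4.13%.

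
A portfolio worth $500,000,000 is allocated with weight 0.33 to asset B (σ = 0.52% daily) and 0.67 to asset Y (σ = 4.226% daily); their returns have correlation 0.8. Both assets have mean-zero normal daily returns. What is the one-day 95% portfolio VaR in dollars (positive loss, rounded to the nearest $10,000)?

σ_p² = 0.33²·0.52² + 0.67²·4.226² + 2·0.8·0.33·0.67·0.52·4.226 = 8.8238 (%²).
σ_p = √8.8238 = 2.970%.
At 95%, z = 1.645.
VaR = 1.645 × 2.970% = 4.886%; on $500,000,000 that is $24,430,000.

$24,430,000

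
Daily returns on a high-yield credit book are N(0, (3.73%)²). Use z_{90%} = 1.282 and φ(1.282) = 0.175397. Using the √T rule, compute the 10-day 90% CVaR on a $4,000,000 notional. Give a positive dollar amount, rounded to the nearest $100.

σ_{10d} = 3.73% × √10 = 11.795%.
ES multiplier = φ(z)/(1−α) = 0.175397/0.1 = 1.754.
ES = 11.795% × 1.754 = 20.688%; on $4,000,000: $827,520.

$827,500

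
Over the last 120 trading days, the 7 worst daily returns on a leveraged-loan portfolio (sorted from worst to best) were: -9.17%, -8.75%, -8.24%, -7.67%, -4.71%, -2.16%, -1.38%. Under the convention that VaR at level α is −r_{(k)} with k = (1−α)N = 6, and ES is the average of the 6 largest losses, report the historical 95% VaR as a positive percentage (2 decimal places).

2.16%

k = 6; the 6th lowest return is -2.16%, so VaR = 2.16%.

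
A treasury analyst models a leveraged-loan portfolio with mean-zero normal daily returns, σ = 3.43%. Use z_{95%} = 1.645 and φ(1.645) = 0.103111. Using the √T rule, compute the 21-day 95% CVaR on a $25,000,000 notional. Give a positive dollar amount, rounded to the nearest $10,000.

σ_{21d} = 3.43% × √21 = 15.718%.
ES multiplier = φ(z)/(1−α) = 0.103111/0.05 = 2.062.
ES = 15.718% × 2.062 = 32.411%; on $25,000,000: $8,102,750.

$8,100,000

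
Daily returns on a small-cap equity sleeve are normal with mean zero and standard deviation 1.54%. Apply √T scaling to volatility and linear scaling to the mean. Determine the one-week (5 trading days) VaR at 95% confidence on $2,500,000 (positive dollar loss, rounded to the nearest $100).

At 95%, z = 1.645.
σ_{5d} = 1.54% × √5 = 3.444%.
VaR = 1.645 × 3.444% = 5.665%.
On $2,500,000: 0.05665 × $2,500,000 = $141,625.

$141,600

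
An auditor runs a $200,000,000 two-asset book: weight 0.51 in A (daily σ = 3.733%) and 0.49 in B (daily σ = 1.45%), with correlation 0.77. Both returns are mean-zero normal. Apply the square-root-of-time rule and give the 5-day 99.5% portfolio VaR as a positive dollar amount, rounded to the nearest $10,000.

$28,710,000

σ_p = √(0.51²·3.733² + 0.49²·1.45² + 2·0.77·0.51·0.49·3.733·1.45) = 2.492%.
σ_{5d} = 2.492% × √5 = 5.572%.
z(99.5%) = 2.576.
VaR = 2.576 × 5.572% = 14.353%; on $200,000,000 that is $28,706,000.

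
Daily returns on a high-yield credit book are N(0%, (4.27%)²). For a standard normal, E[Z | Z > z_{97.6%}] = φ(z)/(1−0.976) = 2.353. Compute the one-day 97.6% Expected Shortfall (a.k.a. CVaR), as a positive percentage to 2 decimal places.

ES = 4.27% × 2.353 = 10.047%.

10.05%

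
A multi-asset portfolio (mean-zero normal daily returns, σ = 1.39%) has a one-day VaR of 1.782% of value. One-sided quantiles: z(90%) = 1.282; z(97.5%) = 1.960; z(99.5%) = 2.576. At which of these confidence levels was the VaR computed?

Implied z = VaR/σ = 1.782 / 1.39 = 1.282.
This matches z(90%) = 1.282.

90%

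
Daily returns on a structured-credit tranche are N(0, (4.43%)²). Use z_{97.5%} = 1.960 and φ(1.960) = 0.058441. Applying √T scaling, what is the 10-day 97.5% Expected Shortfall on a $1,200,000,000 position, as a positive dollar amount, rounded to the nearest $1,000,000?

$393,000,000

σ_{10d} = 4.43% × √10 = 14.009%.
ES multiplier = φ(z)/(1−α) = 0.058441/0.025 = 2.338.
ES = 14.009% × 2.338 = 32.753%; on $1,200,000,000: $393,036,000.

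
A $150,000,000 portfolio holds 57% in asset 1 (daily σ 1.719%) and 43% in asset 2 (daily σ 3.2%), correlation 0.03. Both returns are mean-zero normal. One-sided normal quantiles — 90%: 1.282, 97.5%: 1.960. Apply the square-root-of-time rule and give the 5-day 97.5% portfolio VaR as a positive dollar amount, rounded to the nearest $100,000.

σ_p = √(0.57²·1.719² + 0.43²·3.2² + 2·0.03·0.57·0.43·1.719·3.2) = 1.713%.
σ_{5d} = 1.713% × √5 = 3.830%.
VaR = 1.960 × 3.830% = 7.507%; on $150,000,000 that is $11,260,500.

$11,300,000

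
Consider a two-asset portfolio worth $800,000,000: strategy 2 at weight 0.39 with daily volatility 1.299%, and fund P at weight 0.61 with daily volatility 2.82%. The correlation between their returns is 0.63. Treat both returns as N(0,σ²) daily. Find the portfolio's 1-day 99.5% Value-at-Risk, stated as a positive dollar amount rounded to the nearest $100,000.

σ_p² = 0.39²·1.299² + 0.61²·2.82² + 2·0.63·0.39·0.61·1.299·2.82 = 4.3138 (%²).
σ_p = √4.3138 = 2.077%.
At 99.5%, z = 2.576.
VaR = 2.576 × 2.077% = 5.350%; on $800,000,000 that is $42,800,000.

$42,800,000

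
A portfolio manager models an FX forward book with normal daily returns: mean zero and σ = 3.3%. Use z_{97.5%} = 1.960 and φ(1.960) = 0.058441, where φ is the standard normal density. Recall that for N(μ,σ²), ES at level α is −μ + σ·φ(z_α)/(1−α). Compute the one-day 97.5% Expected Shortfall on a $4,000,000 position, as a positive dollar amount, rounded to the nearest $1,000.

Tail multiplier: φ(z)/(1−α) = 0.058441 / 0.025 = 2.338.
ES = 3.3% × 2.338 = 7.715%.
On $4,000,000: 0.07715 × $4,000,000 = $308,600.

$309,000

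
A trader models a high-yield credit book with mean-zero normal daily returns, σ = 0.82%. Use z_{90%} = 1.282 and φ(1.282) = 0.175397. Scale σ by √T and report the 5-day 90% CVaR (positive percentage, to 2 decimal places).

σ_{5d} = 0.82% × √5 = 1.834%.
ES multiplier = φ(z)/(1−α) = 0.175397/0.1 = 1.754.
ES = 1.834% × 1.754 = 3.217%.

3.22%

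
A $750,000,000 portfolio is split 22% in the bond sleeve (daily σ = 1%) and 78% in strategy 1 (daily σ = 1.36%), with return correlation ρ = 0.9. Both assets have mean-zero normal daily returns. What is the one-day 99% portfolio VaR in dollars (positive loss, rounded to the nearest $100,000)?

$22,000,000

σ_p² = 0.22²·1² + 0.78²·1.36² + 2·0.9·0.22·0.78·1·1.36 = 1.5938 (%²).
σ_p = √1.5938 = 1.262%.
At 99%, z = 2.326.
VaR = 2.326 × 1.262% = 2.935%; on $750,000,000 that is $22,012,500.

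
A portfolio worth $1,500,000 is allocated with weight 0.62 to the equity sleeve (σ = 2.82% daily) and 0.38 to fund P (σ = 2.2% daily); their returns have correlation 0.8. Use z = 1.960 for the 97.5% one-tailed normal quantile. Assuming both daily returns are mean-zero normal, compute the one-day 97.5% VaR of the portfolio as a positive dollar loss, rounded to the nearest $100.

σ_p² = 0.62²·2.82² + 0.38²·2.2² + 2·0.8·0.62·0.38·2.82·2.2 = 6.0945 (%²).
σ_p = √6.0945 = 2.469%.
VaR = 1.960 × 2.469% = 4.839%; on $1,500,000 that is $72,585.

$72,600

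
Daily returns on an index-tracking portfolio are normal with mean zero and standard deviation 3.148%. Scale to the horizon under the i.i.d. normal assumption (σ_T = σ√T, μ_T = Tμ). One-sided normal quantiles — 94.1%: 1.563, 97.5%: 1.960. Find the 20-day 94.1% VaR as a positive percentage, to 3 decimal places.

22.004%

σ_{20d} = 3.148% × √20 = 14.078%.
VaR = 1.563 × 14.078% = 22.004%.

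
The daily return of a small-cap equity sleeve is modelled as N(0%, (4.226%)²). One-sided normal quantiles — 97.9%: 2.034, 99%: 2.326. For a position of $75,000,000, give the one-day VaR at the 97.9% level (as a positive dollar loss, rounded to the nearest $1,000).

$6,447,000

VaR = z·σ = 2.034 × 4.226% = 8.596%.
On $75,000,000: 0.08596 × $75,000,000 = $6,447,000.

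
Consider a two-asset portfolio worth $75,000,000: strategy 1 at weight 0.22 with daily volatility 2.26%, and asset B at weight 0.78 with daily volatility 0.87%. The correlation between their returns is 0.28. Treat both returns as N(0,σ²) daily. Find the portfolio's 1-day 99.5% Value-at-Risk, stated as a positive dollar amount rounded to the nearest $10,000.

$1,830,000

σ_p² = 0.22²·2.26² + 0.78²·0.87² + 2·0.28·0.22·0.78·2.26·0.87 = 0.8966 (%²).
σ_p = √0.8966 = 0.947%.
At 99.5%, z = 2.576.
VaR = 2.576 × 0.947% = 2.439%; on $75,000,000 that is $1,829,250.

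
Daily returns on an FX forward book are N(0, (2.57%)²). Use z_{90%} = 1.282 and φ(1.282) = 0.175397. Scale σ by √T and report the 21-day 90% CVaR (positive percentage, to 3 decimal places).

σ_{21d} = 2.57% × √21 = 11.777%.
ES multiplier = φ(z)/(1−α) = 0.175397/0.1 = 1.754.
ES = 11.777% × 1.754 = 20.657%.

20.657%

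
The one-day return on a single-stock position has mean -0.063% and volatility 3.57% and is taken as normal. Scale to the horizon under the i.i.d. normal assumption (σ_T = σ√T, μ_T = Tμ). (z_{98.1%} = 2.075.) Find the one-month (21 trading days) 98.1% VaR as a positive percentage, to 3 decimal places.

35.270%

σ_{21d} = 3.57% × √21 = 16.360%; μ_{21d} = 21 × -0.063% = -1.323%.
VaR = −(-1.323%) + 2.075 × 16.360% = 35.270%.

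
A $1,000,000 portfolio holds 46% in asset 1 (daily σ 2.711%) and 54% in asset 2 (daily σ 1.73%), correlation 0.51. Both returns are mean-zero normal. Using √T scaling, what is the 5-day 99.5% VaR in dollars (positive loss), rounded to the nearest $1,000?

$110,000

σ_p = √(0.46²·2.711² + 0.54²·1.73² + 2·0.51·0.46·0.54·2.711·1.73) = 1.902%.
σ_{5d} = 1.902% × √5 = 4.253%.
z(99.5%) = 2.576.
VaR = 2.576 × 4.253% = 10.956%; on $1,000,000 that is $109,560.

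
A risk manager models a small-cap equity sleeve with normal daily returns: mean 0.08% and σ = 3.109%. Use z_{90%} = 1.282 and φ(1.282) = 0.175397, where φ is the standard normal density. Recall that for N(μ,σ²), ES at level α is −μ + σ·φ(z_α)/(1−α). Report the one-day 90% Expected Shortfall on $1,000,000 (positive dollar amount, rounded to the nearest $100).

Tail multiplier: φ(z)/(1−α) = 0.175397 / 0.1 = 1.754.
ES = −(0.08%) + 3.109% × 1.754 = 5.373%.
On $1,000,000: 0.05373 × $1,000,000 = $53,730.

$53,700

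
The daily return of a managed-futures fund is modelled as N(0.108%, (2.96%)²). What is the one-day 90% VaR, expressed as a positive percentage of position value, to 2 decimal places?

At 90% one-sided, z = 1.282.
VaR = −μ + z·σ = −(0.108%) + 1.282 × 2.96% = 3.687%.

3.69%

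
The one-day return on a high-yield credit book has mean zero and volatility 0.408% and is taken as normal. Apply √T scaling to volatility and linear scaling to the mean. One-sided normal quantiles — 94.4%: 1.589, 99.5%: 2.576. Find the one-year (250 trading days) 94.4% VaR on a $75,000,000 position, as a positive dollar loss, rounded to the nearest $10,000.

σ_{250d} = 0.408% × √250 = 6.451%.
VaR = 1.589 × 6.451% = 10.251%.
On $75,000,000: 0.10251 × $75,000,000 = $7,688,250.

$7,690,000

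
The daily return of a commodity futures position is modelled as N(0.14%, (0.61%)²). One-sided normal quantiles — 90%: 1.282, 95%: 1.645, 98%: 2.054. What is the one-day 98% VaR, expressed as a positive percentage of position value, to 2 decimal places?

VaR = −μ + z·σ = −(0.14%) + 2.054 × 0.61% = 1.113%.

1.11%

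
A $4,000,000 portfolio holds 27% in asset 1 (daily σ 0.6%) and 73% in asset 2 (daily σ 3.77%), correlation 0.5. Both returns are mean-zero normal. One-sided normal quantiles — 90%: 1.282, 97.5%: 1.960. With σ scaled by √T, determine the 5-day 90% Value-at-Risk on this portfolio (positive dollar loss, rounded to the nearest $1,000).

$325,000

σ_p = √(0.27²·0.6² + 0.73²·3.77² + 2·0.5·0.27·0.73·0.6·3.77) = 2.837%.
σ_{5d} = 2.837% × √5 = 6.344%.
VaR = 1.282 × 6.344% = 8.133%; on $4,000,000 that is $325,320.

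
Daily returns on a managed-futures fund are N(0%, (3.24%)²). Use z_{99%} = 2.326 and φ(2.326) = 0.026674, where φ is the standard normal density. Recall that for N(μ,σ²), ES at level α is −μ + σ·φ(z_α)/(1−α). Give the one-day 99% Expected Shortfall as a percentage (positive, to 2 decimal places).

8.64%

Tail multiplier: φ(z)/(1−α) = 0.026674 / 0.01 = 2.667.
ES = 3.24% × 2.667 = 8.641%.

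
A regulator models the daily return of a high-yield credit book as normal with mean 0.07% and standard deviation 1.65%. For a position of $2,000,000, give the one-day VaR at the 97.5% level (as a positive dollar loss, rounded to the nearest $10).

$63,280

At 97.5% one-sided, z = 1.960.
VaR = −μ + z·σ = −(0.07%) + 1.960 × 1.65% = 3.164%.
On $2,000,000: 0.03164 × $2,000,000 = $63,280.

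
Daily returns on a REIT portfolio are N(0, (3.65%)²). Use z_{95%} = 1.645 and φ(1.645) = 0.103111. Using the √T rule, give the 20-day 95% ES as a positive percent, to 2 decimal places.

σ_{20d} = 3.65% × √20 = 16.323%.
ES multiplier = φ(z)/(1−α) = 0.103111/0.05 = 2.062.
ES = 16.323% × 2.062 = 33.658%.

33.66%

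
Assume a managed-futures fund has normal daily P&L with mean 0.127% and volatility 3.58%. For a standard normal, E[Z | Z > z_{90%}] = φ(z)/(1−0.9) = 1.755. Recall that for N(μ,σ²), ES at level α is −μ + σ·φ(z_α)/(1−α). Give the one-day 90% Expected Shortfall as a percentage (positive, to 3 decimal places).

6.156%

ES = −(0.127%) + 3.58% × 1.755 = 6.156%.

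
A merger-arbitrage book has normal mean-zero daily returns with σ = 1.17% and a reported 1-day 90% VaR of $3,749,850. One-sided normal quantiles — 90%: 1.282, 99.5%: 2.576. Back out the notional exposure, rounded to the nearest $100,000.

$250,000,000

VaR as a fraction of value: z·σ = 1.282 × 1.17% = 1.49994%.
Position = $3,749,850 / 0.0149994 = $250,000,000.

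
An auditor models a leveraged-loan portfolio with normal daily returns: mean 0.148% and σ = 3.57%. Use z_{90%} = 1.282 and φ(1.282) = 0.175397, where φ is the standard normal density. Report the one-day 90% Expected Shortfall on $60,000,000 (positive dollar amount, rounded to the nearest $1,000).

Tail multiplier: φ(z)/(1−α) = 0.175397 / 0.1 = 1.754.
ES = −(0.148%) + 3.57% × 1.754 = 6.114%.
On $60,000,000: 0.06114 × $60,000,000 = $3,668,400.

$3,668,000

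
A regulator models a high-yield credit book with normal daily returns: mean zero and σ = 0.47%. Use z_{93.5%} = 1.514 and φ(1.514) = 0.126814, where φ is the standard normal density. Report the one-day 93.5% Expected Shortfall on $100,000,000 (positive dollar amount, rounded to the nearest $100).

$917,000

Tail multiplier: φ(z)/(1−α) = 0.126814 / 0.065 = 1.951.
ES = 0.47% × 1.951 = 0.917%.
On $100,000,000: 0.00917 × $100,000,000 = $917,000.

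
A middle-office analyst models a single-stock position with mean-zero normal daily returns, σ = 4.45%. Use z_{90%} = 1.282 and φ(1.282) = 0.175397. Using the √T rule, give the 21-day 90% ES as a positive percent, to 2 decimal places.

σ_{21d} = 4.45% × √21 = 20.392%.
ES multiplier = φ(z)/(1−α) = 0.175397/0.1 = 1.754.
ES = 20.392% × 1.754 = 35.768%.

35.77%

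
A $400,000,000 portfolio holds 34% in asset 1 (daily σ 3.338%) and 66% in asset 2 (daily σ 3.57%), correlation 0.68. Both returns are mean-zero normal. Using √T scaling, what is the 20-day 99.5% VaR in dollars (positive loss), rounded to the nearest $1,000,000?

$149,000,000

σ_p = √(0.34²·3.338² + 0.66²·3.57² + 2·0.68·0.34·0.66·3.338·3.57) = 3.237%.
σ_{20d} = 3.237% × √20 = 14.476%.
z(99.5%) = 2.576.
VaR = 2.576 × 14.476% = 37.290%; on $400,000,000 that is $149,160,000.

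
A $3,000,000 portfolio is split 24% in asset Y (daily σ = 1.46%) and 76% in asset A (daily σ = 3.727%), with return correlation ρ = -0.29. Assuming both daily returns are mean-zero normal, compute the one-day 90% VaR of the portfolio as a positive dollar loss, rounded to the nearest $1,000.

$106,000

σ_p² = 0.24²·1.46² + 0.76²·3.727² + 2·-0.29·0.24·0.76·1.46·3.727 = 7.5703 (%²).
σ_p = √7.5703 = 2.751%.
At 90%, z = 1.282.
VaR = 1.282 × 2.751% = 3.527%; on $3,000,000 that is $105,810.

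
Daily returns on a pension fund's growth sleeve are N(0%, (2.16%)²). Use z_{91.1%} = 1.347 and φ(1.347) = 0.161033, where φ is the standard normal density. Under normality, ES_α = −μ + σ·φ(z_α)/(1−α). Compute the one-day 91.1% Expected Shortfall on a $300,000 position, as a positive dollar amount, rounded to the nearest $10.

Tail multiplier: φ(z)/(1−α) = 0.161033 / 0.089 = 1.809.
ES = 2.16% × 1.809 = 3.907%.
On $300,000: 0.03907 × $300,000 = $11,721.

$11,720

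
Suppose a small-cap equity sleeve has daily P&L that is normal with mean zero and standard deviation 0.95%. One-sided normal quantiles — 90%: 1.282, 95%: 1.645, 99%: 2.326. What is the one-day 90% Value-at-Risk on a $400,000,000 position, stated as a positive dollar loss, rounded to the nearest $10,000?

VaR = z·σ = 1.282 × 0.95% = 1.218%.
On $400,000,000: 0.01218 × $400,000,000 = $4,872,000.

$4,870,000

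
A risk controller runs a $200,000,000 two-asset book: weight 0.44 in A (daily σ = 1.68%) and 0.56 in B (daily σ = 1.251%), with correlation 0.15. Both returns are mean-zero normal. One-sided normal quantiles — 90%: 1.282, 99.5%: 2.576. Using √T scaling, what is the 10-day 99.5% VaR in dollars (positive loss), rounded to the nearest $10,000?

$17,790,000

σ_p = √(0.44²·1.68² + 0.56²·1.251² + 2·0.15·0.44·0.56·1.68·1.251) = 1.092%.
σ_{10d} = 1.092% × √10 = 3.453%.
VaR = 2.576 × 3.453% = 8.895%; on $200,000,000 that is $17,790,000.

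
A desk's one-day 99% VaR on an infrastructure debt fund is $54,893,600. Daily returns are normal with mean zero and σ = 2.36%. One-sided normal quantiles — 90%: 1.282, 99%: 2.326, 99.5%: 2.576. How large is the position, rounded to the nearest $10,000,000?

$1,000,000,000

VaR as a fraction of value: z·σ = 2.326 × 2.36% = 5.48936%.
Position = $54,893,600 / 0.0548936 = $1,000,000,000.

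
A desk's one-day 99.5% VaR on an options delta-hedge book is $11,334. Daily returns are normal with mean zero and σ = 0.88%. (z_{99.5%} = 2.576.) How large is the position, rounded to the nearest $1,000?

VaR as a fraction of value: z·σ = 2.576 × 0.88% = 2.26688%.
Position = $11,334 / 0.0226688 = $499,982.

$500,000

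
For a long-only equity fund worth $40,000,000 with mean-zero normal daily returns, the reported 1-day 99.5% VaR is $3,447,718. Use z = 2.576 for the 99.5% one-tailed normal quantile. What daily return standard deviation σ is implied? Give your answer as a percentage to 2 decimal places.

3.35%

VaR as a fraction: $3,447,718 / $40,000,000 = 8.619%.
σ = VaR / z = 8.619% / 2.576 = 3.346%.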